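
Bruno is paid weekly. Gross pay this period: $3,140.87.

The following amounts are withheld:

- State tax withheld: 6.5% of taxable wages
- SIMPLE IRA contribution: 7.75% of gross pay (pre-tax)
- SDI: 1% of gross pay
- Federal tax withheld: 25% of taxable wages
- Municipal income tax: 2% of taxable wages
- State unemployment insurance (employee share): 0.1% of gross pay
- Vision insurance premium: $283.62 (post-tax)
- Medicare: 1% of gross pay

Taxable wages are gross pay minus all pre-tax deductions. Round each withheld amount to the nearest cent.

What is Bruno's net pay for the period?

SIMPLE IRA contribution: $3,140.87 × 0.0775 = $243.42
Taxable wages = $3,140.87 − $243.42 = $2,897.45
Municipal income tax: $2,897.45 × 0.02 = $57.95
Federal tax withheld: $2,897.45 × 0.25 = $724.36
State tax withheld: $2,897.45 × 0.065 = $188.33
SDI: $3,140.87 × 0.01 = $31.41
Medicare: $3,140.87 × 0.01 = $31.41
State unemployment insurance (employee share): $3,140.87 × 0.001 = $3.14
Vision insurance premium: $283.62
Total deductions = $243.42 + $57.95 + $724.36 + $188.33 + $31.41 + $31.41 + $3.14 + $283.62 = $1,563.64
Net pay = $3,140.87 − $1,563.64 = $1,577.23

$1,577.23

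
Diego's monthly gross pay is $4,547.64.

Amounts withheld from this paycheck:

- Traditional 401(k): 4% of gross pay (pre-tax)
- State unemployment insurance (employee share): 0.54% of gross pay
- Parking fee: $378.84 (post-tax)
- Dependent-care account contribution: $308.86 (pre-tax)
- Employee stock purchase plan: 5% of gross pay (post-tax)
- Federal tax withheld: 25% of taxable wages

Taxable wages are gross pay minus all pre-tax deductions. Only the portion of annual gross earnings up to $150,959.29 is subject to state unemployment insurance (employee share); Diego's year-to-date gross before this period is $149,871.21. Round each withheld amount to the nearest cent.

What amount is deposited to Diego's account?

$2,430.55

Traditional 401(k): $4,547.64 × 0.04 = $181.91
Dependent-care account contribution: $308.86
Pre-tax total = $181.91 + $308.86 = $490.77
Taxable wages = $4,547.64 − $490.77 = $4,056.87
Federal tax withheld: $4,056.87 × 0.25 = $1,014.22
State unemployment insurance (employee share): only $150,959.29 − $149,871.21 = $1,088.08 of this check is subject → $1,088.08 × 0.0054 = $5.88
Parking fee: $378.84
Employee stock purchase plan: $4,547.64 × 0.05 = $227.38
Total deductions = $181.91 + $308.86 + $1,014.22 + $5.88 + $378.84 + $227.38 = $2,117.09
Net pay = $4,547.64 − $2,117.09 = $2,430.55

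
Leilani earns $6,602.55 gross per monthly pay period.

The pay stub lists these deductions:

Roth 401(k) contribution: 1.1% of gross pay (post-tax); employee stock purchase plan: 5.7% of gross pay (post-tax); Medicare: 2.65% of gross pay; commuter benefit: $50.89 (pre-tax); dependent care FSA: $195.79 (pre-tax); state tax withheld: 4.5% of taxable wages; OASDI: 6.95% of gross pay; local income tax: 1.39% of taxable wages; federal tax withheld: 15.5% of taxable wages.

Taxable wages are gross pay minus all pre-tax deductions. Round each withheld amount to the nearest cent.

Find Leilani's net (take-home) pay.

$3,913.52

Dependent care FSA: $195.79
Commuter benefit: $50.89
Pre-tax total = $195.79 + $50.89 = $246.68
Taxable wages = $6,602.55 − $246.68 = $6,355.87
Federal tax withheld: $6,355.87 × 0.155 = $985.16
Local income tax: $6,355.87 × 0.0139 = $88.35
State tax withheld: $6,355.87 × 0.045 = $286.01
Medicare: $6,602.55 × 0.0265 = $174.97
OASDI: $6,602.55 × 0.0695 = $458.88
Roth 401(k) contribution: $6,602.55 × 0.011 = $72.63
Employee stock purchase plan: $6,602.55 × 0.057 = $376.35
Total deductions = $195.79 + $50.89 + $985.16 + $88.35 + $286.01 + $174.97 + $458.88 + $72.63 + $376.35 = $2,689.03
Net pay = $6,602.55 − $2,689.03 = $3,913.52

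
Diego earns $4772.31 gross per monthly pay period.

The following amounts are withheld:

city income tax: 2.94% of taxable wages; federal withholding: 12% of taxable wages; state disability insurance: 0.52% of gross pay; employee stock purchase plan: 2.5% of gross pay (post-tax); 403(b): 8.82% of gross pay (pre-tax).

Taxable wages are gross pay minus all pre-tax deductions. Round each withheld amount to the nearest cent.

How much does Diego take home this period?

$3557.16

403(b): $4772.31 × 0.0882 = $420.92
Taxable wages = $4772.31 − $420.92 = $4351.39
City income tax: $4351.39 × 0.0294 = $127.93
Federal withholding: $4351.39 × 0.12 = $522.17
State disability insurance: $4772.31 × 0.0052 = $24.82
Employee stock purchase plan: $4772.31 × 0.025 = $119.31
Total deductions = $420.92 + $127.93 + $522.17 + $24.82 + $119.31 = $1215.15
Net pay = $4772.31 − $1215.15 = $3557.16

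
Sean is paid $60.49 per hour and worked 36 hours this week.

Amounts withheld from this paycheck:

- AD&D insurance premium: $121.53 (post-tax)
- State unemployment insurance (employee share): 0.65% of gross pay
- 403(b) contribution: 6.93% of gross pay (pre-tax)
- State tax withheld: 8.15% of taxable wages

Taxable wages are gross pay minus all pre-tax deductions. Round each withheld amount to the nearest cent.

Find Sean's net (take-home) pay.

$1,725.87

Gross pay: 36 × $60.49 = $2,177.64
403(b) contribution: $2,177.64 × 0.0693 = $150.91
Taxable wages = $2,177.64 − $150.91 = $2,026.73
State tax withheld: $2,026.73 × 0.0815 = $165.18
State unemployment insurance (employee share): $2,177.64 × 0.0065 = $14.15
AD&D insurance premium: $121.53
Total deductions = $150.91 + $165.18 + $14.15 + $121.53 = $451.77
Net pay = $2,177.64 − $451.77 = $1,725.87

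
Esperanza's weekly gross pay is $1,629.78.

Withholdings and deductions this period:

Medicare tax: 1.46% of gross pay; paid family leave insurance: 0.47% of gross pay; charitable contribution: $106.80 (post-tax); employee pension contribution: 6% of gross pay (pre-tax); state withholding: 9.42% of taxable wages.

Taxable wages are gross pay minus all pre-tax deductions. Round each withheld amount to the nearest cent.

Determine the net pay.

Employee pension contribution: $1,629.78 × 0.06 = $97.79
Taxable wages = $1,629.78 − $97.79 = $1,531.99
State withholding: $1,531.99 × 0.0942 = $144.31
Medicare tax: $1,629.78 × 0.0146 = $23.79
Paid family leave insurance: $1,629.78 × 0.0047 = $7.66
Charitable contribution: $106.80
Total deductions = $97.79 + $144.31 + $23.79 + $7.66 + $106.80 = $380.35
Net pay = $1,629.78 − $380.35 = $1,249.43

$1,249.43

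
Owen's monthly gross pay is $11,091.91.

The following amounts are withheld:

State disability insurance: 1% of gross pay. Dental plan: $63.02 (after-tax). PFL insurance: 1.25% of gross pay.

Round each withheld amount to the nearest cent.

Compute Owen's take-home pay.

State disability insurance: $11,091.91 × 0.01 = $110.92
PFL insurance: $11,091.91 × 0.0125 = $138.65
Dental plan: $63.02
Total deductions = $110.92 + $138.65 + $63.02 = $312.59
Net pay = $11,091.91 − $312.59 = $10,779.32

$10,779.32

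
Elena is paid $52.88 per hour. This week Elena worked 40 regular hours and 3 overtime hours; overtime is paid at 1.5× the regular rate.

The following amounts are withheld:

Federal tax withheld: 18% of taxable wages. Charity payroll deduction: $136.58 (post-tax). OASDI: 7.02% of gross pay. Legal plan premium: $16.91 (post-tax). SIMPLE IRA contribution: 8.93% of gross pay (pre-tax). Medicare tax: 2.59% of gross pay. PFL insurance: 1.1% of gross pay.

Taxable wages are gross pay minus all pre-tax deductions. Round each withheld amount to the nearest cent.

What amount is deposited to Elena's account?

Regular pay: 40 × $52.88 = $2,115.20
Overtime pay: 3 × $52.88 × 1.5 = $237.96
Gross pay = $2,115.20 + $237.96 = $2,353.16
SIMPLE IRA contribution: $2,353.16 × 0.0893 = $210.14
Taxable wages = $2,353.16 − $210.14 = $2,143.02
Federal tax withheld: $2,143.02 × 0.18 = $385.74
OASDI: $2,353.16 × 0.0702 = $165.19
Medicare tax: $2,353.16 × 0.0259 = $60.95
PFL insurance: $2,353.16 × 0.011 = $25.88
Charity payroll deduction: $136.58
Legal plan premium: $16.91
Total deductions = $210.14 + $385.74 + $165.19 + $60.95 + $25.88 + $136.58 + $16.91 = $1,001.39
Net pay = $2,353.16 − $1,001.39 = $1,351.77

$1,351.77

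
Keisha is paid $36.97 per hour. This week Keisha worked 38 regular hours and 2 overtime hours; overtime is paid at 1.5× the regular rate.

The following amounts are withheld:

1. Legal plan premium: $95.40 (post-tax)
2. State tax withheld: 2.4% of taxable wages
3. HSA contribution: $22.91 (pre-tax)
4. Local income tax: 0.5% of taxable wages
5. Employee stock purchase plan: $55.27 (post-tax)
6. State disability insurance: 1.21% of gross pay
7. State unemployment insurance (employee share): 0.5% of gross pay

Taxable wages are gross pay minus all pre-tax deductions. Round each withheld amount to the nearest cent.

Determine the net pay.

$1,272.98

Regular pay: 38 × $36.97 = $1,404.86
Overtime pay: 2 × $36.97 × 1.5 = $110.91
Gross pay = $1,404.86 + $110.91 = $1,515.77
HSA contribution: $22.91
Taxable wages = $1,515.77 − $22.91 = $1,492.86
State tax withheld: $1,492.86 × 0.024 = $35.83
Local income tax: $1,492.86 × 0.005 = $7.46
State disability insurance: $1,515.77 × 0.0121 = $18.34
State unemployment insurance (employee share): $1,515.77 × 0.005 = $7.58
Employee stock purchase plan: $55.27
Legal plan premium: $95.40
Total deductions = $22.91 + $35.83 + $7.46 + $18.34 + $7.58 + $55.27 + $95.40 = $242.79
Net pay = $1,515.77 − $242.79 = $1,272.98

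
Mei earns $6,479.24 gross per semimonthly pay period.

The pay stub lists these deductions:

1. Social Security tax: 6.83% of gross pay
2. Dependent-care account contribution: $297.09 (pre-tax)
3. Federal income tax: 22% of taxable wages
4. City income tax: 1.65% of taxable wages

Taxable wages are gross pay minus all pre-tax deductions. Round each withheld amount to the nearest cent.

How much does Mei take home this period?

$4,277.54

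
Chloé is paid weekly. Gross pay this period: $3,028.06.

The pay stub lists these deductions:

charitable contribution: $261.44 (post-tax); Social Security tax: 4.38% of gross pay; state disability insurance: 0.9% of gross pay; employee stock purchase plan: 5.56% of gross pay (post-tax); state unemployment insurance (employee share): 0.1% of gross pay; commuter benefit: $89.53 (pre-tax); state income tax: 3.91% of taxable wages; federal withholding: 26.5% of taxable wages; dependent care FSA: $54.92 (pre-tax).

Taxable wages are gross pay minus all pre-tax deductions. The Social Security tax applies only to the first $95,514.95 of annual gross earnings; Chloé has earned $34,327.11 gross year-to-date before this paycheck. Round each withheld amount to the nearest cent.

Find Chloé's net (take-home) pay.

Commuter benefit: $89.53
Dependent care FSA: $54.92
Pre-tax total = $89.53 + $54.92 = $144.45
Taxable wages = $3,028.06 − $144.45 = $2,883.61
Federal withholding: $2,883.61 × 0.265 = $764.16
State income tax: $2,883.61 × 0.0391 = $112.75
Social Security tax: cap not yet reached, full $3,028.06 is subject → $3,028.06 × 0.0438 = $132.63
State disability insurance: $3,028.06 × 0.009 = $27.25
State unemployment insurance (employee share): $3,028.06 × 0.001 = $3.03
Charitable contribution: $261.44
Employee stock purchase plan: $3,028.06 × 0.0556 = $168.36
Total deductions = $89.53 + $54.92 + $764.16 + $112.75 + $132.63 + $27.25 + $3.03 + $261.44 + $168.36 = $1,614.07
Net pay = $3,028.06 − $1,614.07 = $1,413.99

$1,413.99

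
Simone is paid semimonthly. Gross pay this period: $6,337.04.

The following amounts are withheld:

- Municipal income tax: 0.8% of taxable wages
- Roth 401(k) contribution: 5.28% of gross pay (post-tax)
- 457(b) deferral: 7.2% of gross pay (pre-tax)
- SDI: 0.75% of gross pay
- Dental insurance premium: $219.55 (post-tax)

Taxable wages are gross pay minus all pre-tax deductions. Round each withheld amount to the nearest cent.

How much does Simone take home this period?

457(b) deferral: $6,337.04 × 0.072 = $456.27
Taxable wages = $6,337.04 − $456.27 = $5,880.77
Municipal income tax: $5,880.77 × 0.008 = $47.05
SDI: $6,337.04 × 0.0075 = $47.53
Dental insurance premium: $219.55
Roth 401(k) contribution: $6,337.04 × 0.0528 = $334.60
Total deductions = $456.27 + $47.05 + $47.53 + $219.55 + $334.60 = $1,105.00
Net pay = $6,337.04 − $1,105.00 = $5,232.04

$5,232.04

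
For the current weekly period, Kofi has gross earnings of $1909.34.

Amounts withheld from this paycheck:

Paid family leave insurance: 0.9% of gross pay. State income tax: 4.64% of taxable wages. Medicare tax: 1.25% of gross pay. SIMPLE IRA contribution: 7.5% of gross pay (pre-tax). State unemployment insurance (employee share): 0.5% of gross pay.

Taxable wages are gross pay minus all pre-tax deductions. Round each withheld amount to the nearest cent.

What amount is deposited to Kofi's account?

$1633.59

SIMPLE IRA contribution: $1909.34 × 0.075 = $143.20
Taxable wages = $1909.34 − $143.20 = $1766.14
State income tax: $1766.14 × 0.0464 = $81.95
Medicare tax: $1909.34 × 0.0125 = $23.87
State unemployment insurance (employee share): $1909.34 × 0.005 = $9.55
Paid family leave insurance: $1909.34 × 0.009 = $17.18
Total deductions = $143.20 + $81.95 + $23.87 + $9.55 + $17.18 = $275.75
Net pay = $1909.34 − $275.75 = $1633.59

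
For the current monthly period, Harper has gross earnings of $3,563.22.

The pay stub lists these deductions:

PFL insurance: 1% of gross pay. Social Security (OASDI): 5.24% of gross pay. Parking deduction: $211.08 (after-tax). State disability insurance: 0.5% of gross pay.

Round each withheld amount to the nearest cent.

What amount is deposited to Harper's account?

$3,111.98

Social Security (OASDI): $3,563.22 × 0.0524 = $186.71
PFL insurance: $3,563.22 × 0.01 = $35.63
State disability insurance: $3,563.22 × 0.005 = $17.82
Parking deduction: $211.08
Total deductions = $186.71 + $35.63 + $17.82 + $211.08 = $451.24
Net pay = $3,563.22 − $451.24 = $3,111.98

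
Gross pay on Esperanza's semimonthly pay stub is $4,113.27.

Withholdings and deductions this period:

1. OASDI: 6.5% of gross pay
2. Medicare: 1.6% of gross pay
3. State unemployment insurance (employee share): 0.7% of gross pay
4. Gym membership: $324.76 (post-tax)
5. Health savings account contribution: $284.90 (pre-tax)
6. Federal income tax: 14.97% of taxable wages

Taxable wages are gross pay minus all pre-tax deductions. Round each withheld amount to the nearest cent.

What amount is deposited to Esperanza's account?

Health savings account contribution: $284.90
Taxable wages = $4,113.27 − $284.90 = $3,828.37
Federal income tax: $3,828.37 × 0.1497 = $573.11
Medicare: $4,113.27 × 0.016 = $65.81
OASDI: $4,113.27 × 0.065 = $267.36
State unemployment insurance (employee share): $4,113.27 × 0.007 = $28.79
Gym membership: $324.76
Total deductions = $284.90 + $573.11 + $65.81 + $267.36 + $28.79 + $324.76 = $1,544.73
Net pay = $4,113.27 − $1,544.73 = $2,568.54

$2,568.54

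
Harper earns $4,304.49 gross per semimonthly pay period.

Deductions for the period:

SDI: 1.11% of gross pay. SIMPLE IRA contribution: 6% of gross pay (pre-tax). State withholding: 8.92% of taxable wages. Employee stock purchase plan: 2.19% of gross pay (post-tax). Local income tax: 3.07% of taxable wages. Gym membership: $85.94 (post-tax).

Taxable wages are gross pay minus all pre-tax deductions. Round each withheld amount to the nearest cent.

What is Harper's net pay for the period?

SIMPLE IRA contribution: $4,304.49 × 0.06 = $258.27
Taxable wages = $4,304.49 − $258.27 = $4,046.22
Local income tax: $4,046.22 × 0.0307 = $124.22
State withholding: $4,046.22 × 0.0892 = $360.92
SDI: $4,304.49 × 0.0111 = $47.78
Employee stock purchase plan: $4,304.49 × 0.0219 = $94.27
Gym membership: $85.94
Total deductions = $258.27 + $124.22 + $360.92 + $47.78 + $94.27 + $85.94 = $971.40
Net pay = $4,304.49 − $971.40 = $3,333.09

$3,333.09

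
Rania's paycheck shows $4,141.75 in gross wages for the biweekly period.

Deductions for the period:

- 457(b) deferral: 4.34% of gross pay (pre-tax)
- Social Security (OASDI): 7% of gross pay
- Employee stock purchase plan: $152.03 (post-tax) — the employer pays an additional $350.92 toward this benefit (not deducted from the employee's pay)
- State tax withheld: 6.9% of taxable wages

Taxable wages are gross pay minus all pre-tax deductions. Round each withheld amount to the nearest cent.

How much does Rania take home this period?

$3,246.67

457(b) deferral: $4,141.75 × 0.0434 = $179.75
Taxable wages = $4,141.75 − $179.75 = $3,962.00
State tax withheld: $3,962.00 × 0.069 = $273.38
Social Security (OASDI): $4,141.75 × 0.07 = $289.92
Employee stock purchase plan: $152.03
(Employer's $350.92 toward employee stock purchase plan is not withheld from the employee.)
Total deductions = $179.75 + $273.38 + $289.92 + $152.03 = $895.08
Net pay = $4,141.75 − $895.08 = $3,246.67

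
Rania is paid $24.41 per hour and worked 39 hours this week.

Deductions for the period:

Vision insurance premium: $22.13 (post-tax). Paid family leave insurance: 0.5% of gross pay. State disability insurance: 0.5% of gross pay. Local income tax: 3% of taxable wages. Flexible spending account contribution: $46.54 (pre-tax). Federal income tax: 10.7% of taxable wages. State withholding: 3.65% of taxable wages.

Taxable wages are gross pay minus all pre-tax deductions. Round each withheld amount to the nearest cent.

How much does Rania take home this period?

$716.71

Gross pay: 39 × $24.41 = $951.99
Flexible spending account contribution: $46.54
Taxable wages = $951.99 − $46.54 = $905.45
Federal income tax: $905.45 × 0.107 = $96.88
State withholding: $905.45 × 0.0365 = $33.05
Local income tax: $905.45 × 0.03 = $27.16
State disability insurance: $951.99 × 0.005 = $4.76
Paid family leave insurance: $951.99 × 0.005 = $4.76
Vision insurance premium: $22.13
Total deductions = $46.54 + $96.88 + $33.05 + $27.16 + $4.76 + $4.76 + $22.13 = $235.28
Net pay = $951.99 − $235.28 = $716.71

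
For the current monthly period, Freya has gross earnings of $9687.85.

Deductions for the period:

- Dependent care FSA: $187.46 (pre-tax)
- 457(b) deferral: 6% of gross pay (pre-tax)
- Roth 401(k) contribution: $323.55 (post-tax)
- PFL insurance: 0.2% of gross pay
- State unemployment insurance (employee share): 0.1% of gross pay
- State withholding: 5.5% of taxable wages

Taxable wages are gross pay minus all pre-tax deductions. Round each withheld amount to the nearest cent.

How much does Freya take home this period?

$8075.95

457(b) deferral: $9687.85 × 0.06 = $581.27
Dependent care FSA: $187.46
Pre-tax total = $581.27 + $187.46 = $768.73
Taxable wages = $9687.85 − $768.73 = $8919.12
State withholding: $8919.12 × 0.055 = $490.55
PFL insurance: $9687.85 × 0.002 = $19.38
State unemployment insurance (employee share): $9687.85 × 0.001 = $9.69
Roth 401(k) contribution: $323.55
Total deductions = $581.27 + $187.46 + $490.55 + $19.38 + $9.69 + $323.55 = $1611.90
Net pay = $9687.85 − $1611.90 = $8075.95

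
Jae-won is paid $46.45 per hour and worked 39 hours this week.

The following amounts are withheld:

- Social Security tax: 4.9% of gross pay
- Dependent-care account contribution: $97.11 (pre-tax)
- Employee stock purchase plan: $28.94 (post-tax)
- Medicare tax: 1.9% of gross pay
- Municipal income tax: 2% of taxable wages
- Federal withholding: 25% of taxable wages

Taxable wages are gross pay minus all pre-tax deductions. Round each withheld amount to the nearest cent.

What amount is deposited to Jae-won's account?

$1,099.41

Gross pay: 39 × $46.45 = $1,811.55
Dependent-care account contribution: $97.11
Taxable wages = $1,811.55 − $97.11 = $1,714.44
Federal withholding: $1,714.44 × 0.25 = $428.61
Municipal income tax: $1,714.44 × 0.02 = $34.29
Medicare tax: $1,811.55 × 0.019 = $34.42
Social Security tax: $1,811.55 × 0.049 = $88.77
Employee stock purchase plan: $28.94
Total deductions = $97.11 + $428.61 + $34.29 + $34.42 + $88.77 + $28.94 = $712.14
Net pay = $1,811.55 − $712.14 = $1,099.41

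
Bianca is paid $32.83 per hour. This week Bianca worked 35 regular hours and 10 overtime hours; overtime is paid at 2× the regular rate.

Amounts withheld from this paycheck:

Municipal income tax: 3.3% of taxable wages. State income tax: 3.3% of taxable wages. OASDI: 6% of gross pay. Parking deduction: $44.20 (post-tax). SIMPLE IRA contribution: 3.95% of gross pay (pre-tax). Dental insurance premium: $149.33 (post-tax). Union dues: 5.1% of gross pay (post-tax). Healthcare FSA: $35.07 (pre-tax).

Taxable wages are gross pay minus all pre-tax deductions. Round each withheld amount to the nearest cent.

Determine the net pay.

Regular pay: 35 × $32.83 = $1,149.05
Overtime pay: 10 × $32.83 × 2 = $656.60
Gross pay = $1,149.05 + $656.60 = $1,805.65
SIMPLE IRA contribution: $1,805.65 × 0.0395 = $71.32
Healthcare FSA: $35.07
Pre-tax total = $71.32 + $35.07 = $106.39
Taxable wages = $1,805.65 − $106.39 = $1,699.26
State income tax: $1,699.26 × 0.033 = $56.08
Municipal income tax: $1,699.26 × 0.033 = $56.08
OASDI: $1,805.65 × 0.06 = $108.34
Parking deduction: $44.20
Union dues: $1,805.65 × 0.051 = $92.09
Dental insurance premium: $149.33
Total deductions = $71.32 + $35.07 + $56.08 + $56.08 + $108.34 + $44.20 + $92.09 + $149.33 = $612.51
Net pay = $1,805.65 − $612.51 = $1,193.14

$1,193.14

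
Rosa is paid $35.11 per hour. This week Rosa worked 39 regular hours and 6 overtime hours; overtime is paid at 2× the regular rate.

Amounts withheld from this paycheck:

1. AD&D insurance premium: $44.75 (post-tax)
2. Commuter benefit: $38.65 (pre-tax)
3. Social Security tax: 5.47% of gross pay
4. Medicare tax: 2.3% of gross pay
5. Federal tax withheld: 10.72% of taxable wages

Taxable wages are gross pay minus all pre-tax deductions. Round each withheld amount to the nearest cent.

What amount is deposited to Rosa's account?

$1,380.27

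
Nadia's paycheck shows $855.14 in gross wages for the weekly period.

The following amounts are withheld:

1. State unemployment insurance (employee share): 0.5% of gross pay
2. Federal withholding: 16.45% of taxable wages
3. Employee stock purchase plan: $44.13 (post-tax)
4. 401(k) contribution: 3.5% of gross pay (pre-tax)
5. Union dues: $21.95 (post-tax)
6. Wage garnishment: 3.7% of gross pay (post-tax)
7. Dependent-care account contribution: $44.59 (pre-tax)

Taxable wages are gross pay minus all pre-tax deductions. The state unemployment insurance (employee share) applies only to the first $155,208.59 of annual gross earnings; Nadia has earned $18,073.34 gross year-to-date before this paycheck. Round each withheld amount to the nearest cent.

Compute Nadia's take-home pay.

$550.21

401(k) contribution: $855.14 × 0.035 = $29.93
Dependent-care account contribution: $44.59
Pre-tax total = $29.93 + $44.59 = $74.52
Taxable wages = $855.14 − $74.52 = $780.62
Federal withholding: $780.62 × 0.1645 = $128.41
State unemployment insurance (employee share): cap not yet reached, full $855.14 is subject → $855.14 × 0.005 = $4.28
Union dues: $21.95
Employee stock purchase plan: $44.13
Wage garnishment: $855.14 × 0.037 = $31.64
Total deductions = $29.93 + $44.59 + $128.41 + $4.28 + $21.95 + $44.13 + $31.64 = $304.93
Net pay = $855.14 − $304.93 = $550.21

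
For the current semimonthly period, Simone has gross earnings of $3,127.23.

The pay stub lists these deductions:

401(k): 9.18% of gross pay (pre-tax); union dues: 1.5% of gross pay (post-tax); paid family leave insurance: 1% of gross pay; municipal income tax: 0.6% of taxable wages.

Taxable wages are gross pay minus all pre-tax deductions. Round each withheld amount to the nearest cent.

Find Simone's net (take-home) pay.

401(k): $3,127.23 × 0.0918 = $287.08
Taxable wages = $3,127.23 − $287.08 = $2,840.15
Municipal income tax: $2,840.15 × 0.006 = $17.04
Paid family leave insurance: $3,127.23 × 0.01 = $31.27
Union dues: $3,127.23 × 0.015 = $46.91
Total deductions = $287.08 + $17.04 + $31.27 + $46.91 = $382.30
Net pay = $3,127.23 − $382.30 = $2,744.93

$2,744.93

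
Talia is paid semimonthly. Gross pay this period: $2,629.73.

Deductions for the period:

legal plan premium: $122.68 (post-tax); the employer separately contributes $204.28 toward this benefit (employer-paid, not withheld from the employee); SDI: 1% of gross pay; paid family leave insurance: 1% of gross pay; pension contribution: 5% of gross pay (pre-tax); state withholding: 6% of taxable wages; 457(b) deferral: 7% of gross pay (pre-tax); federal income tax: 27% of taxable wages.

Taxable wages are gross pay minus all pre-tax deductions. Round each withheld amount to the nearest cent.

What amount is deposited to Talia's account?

Pension contribution: $2,629.73 × 0.05 = $131.49
457(b) deferral: $2,629.73 × 0.07 = $184.08
Pre-tax total = $131.49 + $184.08 = $315.57
Taxable wages = $2,629.73 − $315.57 = $2,314.16
Federal income tax: $2,314.16 × 0.27 = $624.82
State withholding: $2,314.16 × 0.06 = $138.85
Paid family leave insurance: $2,629.73 × 0.01 = $26.30
SDI: $2,629.73 × 0.01 = $26.30
Legal plan premium: $122.68
(Employer's $204.28 toward legal plan premium is not withheld from the employee.)
Total deductions = $131.49 + $184.08 + $624.82 + $138.85 + $26.30 + $26.30 + $122.68 = $1,254.52
Net pay = $2,629.73 − $1,254.52 = $1,375.21

$1,375.21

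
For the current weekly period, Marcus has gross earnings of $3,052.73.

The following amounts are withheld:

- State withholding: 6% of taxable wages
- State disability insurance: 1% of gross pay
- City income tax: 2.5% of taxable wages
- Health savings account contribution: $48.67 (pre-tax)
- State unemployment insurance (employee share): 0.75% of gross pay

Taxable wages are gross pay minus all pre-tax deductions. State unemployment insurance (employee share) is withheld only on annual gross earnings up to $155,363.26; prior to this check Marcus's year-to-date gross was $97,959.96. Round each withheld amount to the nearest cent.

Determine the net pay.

Health savings account contribution: $48.67
Taxable wages = $3,052.73 − $48.67 = $3,004.06
City income tax: $3,004.06 × 0.025 = $75.10
State withholding: $3,004.06 × 0.06 = $180.24
State unemployment insurance (employee share): cap not yet reached, full $3,052.73 is subject → $3,052.73 × 0.0075 = $22.90
State disability insurance: $3,052.73 × 0.01 = $30.53
Total deductions = $48.67 + $75.10 + $180.24 + $22.90 + $30.53 = $357.44
Net pay = $3,052.73 − $357.44 = $2,695.29

$2,695.29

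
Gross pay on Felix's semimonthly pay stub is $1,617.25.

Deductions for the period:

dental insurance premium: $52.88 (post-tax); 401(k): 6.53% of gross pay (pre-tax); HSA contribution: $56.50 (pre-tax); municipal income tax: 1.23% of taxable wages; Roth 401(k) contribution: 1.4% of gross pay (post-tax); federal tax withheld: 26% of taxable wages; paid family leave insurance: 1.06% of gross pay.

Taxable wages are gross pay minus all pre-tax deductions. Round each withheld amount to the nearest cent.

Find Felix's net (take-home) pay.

$966.24

401(k): $1,617.25 × 0.0653 = $105.61
HSA contribution: $56.50
Pre-tax total = $105.61 + $56.50 = $162.11
Taxable wages = $1,617.25 − $162.11 = $1,455.14
Municipal income tax: $1,455.14 × 0.0123 = $17.90
Federal tax withheld: $1,455.14 × 0.26 = $378.34
Paid family leave insurance: $1,617.25 × 0.0106 = $17.14
Roth 401(k) contribution: $1,617.25 × 0.014 = $22.64
Dental insurance premium: $52.88
Total deductions = $105.61 + $56.50 + $17.90 + $378.34 + $17.14 + $22.64 + $52.88 = $651.01
Net pay = $1,617.25 − $651.01 = $966.24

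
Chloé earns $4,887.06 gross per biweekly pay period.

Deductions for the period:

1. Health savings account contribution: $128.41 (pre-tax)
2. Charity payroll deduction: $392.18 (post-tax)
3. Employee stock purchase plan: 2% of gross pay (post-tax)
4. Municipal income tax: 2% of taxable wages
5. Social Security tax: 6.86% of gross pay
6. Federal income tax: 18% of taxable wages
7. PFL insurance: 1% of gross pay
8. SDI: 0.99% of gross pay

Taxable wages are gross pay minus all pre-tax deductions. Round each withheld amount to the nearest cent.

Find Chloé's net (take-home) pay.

Health savings account contribution: $128.41
Taxable wages = $4,887.06 − $128.41 = $4,758.65
Municipal income tax: $4,758.65 × 0.02 = $95.17
Federal income tax: $4,758.65 × 0.18 = $856.56
Social Security tax: $4,887.06 × 0.0686 = $335.25
PFL insurance: $4,887.06 × 0.01 = $48.87
SDI: $4,887.06 × 0.0099 = $48.38
Employee stock purchase plan: $4,887.06 × 0.02 = $97.74
Charity payroll deduction: $392.18
Total deductions = $128.41 + $95.17 + $856.56 + $335.25 + $48.87 + $48.38 + $97.74 + $392.18 = $2,002.56
Net pay = $4,887.06 − $2,002.56 = $2,884.50

$2,884.50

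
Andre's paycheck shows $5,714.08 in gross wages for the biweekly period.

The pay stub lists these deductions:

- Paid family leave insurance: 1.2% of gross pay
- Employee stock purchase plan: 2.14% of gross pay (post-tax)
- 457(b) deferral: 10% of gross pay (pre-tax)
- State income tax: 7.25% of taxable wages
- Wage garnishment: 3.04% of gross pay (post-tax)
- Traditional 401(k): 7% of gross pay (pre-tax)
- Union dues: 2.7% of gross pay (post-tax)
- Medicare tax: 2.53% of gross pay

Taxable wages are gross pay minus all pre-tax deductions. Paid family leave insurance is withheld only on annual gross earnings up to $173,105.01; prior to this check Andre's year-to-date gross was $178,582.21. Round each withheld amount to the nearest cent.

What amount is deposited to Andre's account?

Traditional 401(k): $5,714.08 × 0.07 = $399.99
457(b) deferral: $5,714.08 × 0.1 = $571.41
Pre-tax total = $399.99 + $571.41 = $971.40
Taxable wages = $5,714.08 − $971.40 = $4,742.68
State income tax: $4,742.68 × 0.0725 = $343.84
Paid family leave insurance: annual cap $173,105.01 already reached (YTD $178,582.21), so $0.00
Medicare tax: $5,714.08 × 0.0253 = $144.57
Union dues: $5,714.08 × 0.027 = $154.28
Employee stock purchase plan: $5,714.08 × 0.0214 = $122.28
Wage garnishment: $5,714.08 × 0.0304 = $173.71
Total deductions = $399.99 + $571.41 + $343.84 + $0.00 + $144.57 + $154.28 + $122.28 + $173.71 = $1,910.08
Net pay = $5,714.08 − $1,910.08 = $3,804.00

$3,804.00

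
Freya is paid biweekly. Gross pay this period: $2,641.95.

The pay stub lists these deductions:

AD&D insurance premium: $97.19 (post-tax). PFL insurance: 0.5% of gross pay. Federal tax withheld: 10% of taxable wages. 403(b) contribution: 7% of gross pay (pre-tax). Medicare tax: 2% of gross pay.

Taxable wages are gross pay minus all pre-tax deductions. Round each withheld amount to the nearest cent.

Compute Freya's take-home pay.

$2,048.07

403(b) contribution: $2,641.95 × 0.07 = $184.94
Taxable wages = $2,641.95 − $184.94 = $2,457.01
Federal tax withheld: $2,457.01 × 0.1 = $245.70
PFL insurance: $2,641.95 × 0.005 = $13.21
Medicare tax: $2,641.95 × 0.02 = $52.84
AD&D insurance premium: $97.19
Total deductions = $184.94 + $245.70 + $13.21 + $52.84 + $97.19 = $593.88
Net pay = $2,641.95 − $593.88 = $2,048.07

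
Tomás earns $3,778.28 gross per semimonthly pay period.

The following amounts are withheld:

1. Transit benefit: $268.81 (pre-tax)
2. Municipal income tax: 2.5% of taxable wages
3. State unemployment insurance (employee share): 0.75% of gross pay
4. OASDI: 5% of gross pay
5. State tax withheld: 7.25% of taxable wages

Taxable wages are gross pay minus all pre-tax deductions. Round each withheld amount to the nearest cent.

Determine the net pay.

Transit benefit: $268.81
Taxable wages = $3,778.28 − $268.81 = $3,509.47
Municipal income tax: $3,509.47 × 0.025 = $87.74
State tax withheld: $3,509.47 × 0.0725 = $254.44
OASDI: $3,778.28 × 0.05 = $188.91
State unemployment insurance (employee share): $3,778.28 × 0.0075 = $28.34
Total deductions = $268.81 + $87.74 + $254.44 + $188.91 + $28.34 = $828.24
Net pay = $3,778.28 − $828.24 = $2,950.04

$2,950.04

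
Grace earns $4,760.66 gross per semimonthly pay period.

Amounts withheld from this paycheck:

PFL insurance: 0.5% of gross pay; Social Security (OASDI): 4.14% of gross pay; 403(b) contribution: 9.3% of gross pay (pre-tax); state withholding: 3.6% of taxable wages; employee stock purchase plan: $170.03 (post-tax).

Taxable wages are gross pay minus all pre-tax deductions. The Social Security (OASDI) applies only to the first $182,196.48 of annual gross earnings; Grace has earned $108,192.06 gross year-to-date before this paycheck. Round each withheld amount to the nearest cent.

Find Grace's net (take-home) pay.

$3,771.55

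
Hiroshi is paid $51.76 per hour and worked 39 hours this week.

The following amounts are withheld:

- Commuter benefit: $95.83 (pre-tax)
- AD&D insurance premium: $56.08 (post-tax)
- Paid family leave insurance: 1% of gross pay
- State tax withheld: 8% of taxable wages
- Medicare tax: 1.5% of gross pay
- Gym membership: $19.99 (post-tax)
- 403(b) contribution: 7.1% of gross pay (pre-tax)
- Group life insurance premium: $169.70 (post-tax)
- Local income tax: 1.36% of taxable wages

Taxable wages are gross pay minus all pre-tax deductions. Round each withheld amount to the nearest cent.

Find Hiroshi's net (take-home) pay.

$1316.69

Gross pay: 39 × $51.76 = $2018.64
Commuter benefit: $95.83
403(b) contribution: $2018.64 × 0.071 = $143.32
Pre-tax total = $95.83 + $143.32 = $239.15
Taxable wages = $2018.64 − $239.15 = $1779.49
Local income tax: $1779.49 × 0.0136 = $24.20
State tax withheld: $1779.49 × 0.08 = $142.36
Medicare tax: $2018.64 × 0.015 = $30.28
Paid family leave insurance: $2018.64 × 0.01 = $20.19
AD&D insurance premium: $56.08
Gym membership: $19.99
Group life insurance premium: $169.70
Total deductions = $95.83 + $143.32 + $24.20 + $142.36 + $30.28 + $20.19 + $56.08 + $19.99 + $169.70 = $701.95
Net pay = $2018.64 − $701.95 = $1316.69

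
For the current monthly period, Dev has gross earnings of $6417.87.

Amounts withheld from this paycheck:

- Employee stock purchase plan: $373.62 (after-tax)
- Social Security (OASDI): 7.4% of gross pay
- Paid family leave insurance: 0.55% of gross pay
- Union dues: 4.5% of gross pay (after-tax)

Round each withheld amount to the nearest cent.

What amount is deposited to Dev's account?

$5245.23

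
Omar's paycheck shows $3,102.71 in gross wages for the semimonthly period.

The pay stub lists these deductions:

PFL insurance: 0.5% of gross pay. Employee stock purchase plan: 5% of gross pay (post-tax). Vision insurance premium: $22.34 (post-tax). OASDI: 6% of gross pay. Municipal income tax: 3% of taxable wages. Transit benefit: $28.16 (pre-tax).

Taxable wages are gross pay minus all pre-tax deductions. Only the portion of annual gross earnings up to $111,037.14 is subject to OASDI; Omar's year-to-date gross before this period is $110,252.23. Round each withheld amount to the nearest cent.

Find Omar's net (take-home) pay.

$2,742.23

Transit benefit: $28.16
Taxable wages = $3,102.71 − $28.16 = $3,074.55
Municipal income tax: $3,074.55 × 0.03 = $92.24
OASDI: only $111,037.14 − $110,252.23 = $784.91 of this check is subject → $784.91 × 0.06 = $47.09
PFL insurance: $3,102.71 × 0.005 = $15.51
Vision insurance premium: $22.34
Employee stock purchase plan: $3,102.71 × 0.05 = $155.14
Total deductions = $28.16 + $92.24 + $47.09 + $15.51 + $22.34 + $155.14 = $360.48
Net pay = $3,102.71 − $360.48 = $2,742.23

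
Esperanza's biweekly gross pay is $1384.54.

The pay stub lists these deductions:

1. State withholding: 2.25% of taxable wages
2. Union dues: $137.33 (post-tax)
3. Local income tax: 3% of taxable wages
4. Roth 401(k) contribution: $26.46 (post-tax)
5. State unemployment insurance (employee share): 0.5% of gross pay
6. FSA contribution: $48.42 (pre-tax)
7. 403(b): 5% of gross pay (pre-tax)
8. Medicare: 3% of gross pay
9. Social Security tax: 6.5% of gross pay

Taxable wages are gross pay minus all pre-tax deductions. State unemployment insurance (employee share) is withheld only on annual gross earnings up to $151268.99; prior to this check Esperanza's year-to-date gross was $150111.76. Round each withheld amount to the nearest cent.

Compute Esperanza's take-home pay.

403(b): $1384.54 × 0.05 = $69.23
FSA contribution: $48.42
Pre-tax total = $69.23 + $48.42 = $117.65
Taxable wages = $1384.54 − $117.65 = $1266.89
State withholding: $1266.89 × 0.0225 = $28.51
Local income tax: $1266.89 × 0.03 = $38.01
State unemployment insurance (employee share): only $151268.99 − $150111.76 = $1157.23 of this check is subject → $1157.23 × 0.005 = $5.79
Medicare: $1384.54 × 0.03 = $41.54
Social Security tax: $1384.54 × 0.065 = $90.00
Roth 401(k) contribution: $26.46
Union dues: $137.33
Total deductions = $69.23 + $48.42 + $28.51 + $38.01 + $5.79 + $41.54 + $90.00 + $26.46 + $137.33 = $485.29
Net pay = $1384.54 − $485.29 = $899.25

$899.25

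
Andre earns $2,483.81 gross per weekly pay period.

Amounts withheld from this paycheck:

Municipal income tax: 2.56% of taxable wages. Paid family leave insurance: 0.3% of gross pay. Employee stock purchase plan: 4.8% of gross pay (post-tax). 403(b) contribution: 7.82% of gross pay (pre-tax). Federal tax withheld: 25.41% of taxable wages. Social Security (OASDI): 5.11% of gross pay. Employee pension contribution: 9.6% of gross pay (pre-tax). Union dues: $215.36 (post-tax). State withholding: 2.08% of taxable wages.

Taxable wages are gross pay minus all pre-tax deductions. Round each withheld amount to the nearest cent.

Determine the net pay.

$965.82

403(b) contribution: $2,483.81 × 0.0782 = $194.23
Employee pension contribution: $2,483.81 × 0.096 = $238.45
Pre-tax total = $194.23 + $238.45 = $432.68
Taxable wages = $2,483.81 − $432.68 = $2,051.13
Federal tax withheld: $2,051.13 × 0.2541 = $521.19
State withholding: $2,051.13 × 0.0208 = $42.66
Municipal income tax: $2,051.13 × 0.0256 = $52.51
Social Security (OASDI): $2,483.81 × 0.0511 = $126.92
Paid family leave insurance: $2,483.81 × 0.003 = $7.45
Union dues: $215.36
Employee stock purchase plan: $2,483.81 × 0.048 = $119.22
Total deductions = $194.23 + $238.45 + $521.19 + $42.66 + $52.51 + $126.92 + $7.45 + $215.36 + $119.22 = $1,517.99
Net pay = $2,483.81 − $1,517.99 = $965.82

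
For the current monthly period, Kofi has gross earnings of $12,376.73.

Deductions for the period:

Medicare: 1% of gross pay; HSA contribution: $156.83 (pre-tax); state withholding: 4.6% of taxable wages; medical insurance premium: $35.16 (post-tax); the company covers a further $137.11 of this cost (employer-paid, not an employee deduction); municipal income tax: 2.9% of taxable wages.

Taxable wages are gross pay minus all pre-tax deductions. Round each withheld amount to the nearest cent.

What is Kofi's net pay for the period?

$11,144.47

HSA contribution: $156.83
Taxable wages = $12,376.73 − $156.83 = $12,219.90
Municipal income tax: $12,219.90 × 0.029 = $354.38
State withholding: $12,219.90 × 0.046 = $562.12
Medicare: $12,376.73 × 0.01 = $123.77
Medical insurance premium: $35.16
(Employer's $137.11 toward medical insurance premium is not withheld from the employee.)
Total deductions = $156.83 + $354.38 + $562.12 + $123.77 + $35.16 = $1,232.26
Net pay = $12,376.73 − $1,232.26 = $11,144.47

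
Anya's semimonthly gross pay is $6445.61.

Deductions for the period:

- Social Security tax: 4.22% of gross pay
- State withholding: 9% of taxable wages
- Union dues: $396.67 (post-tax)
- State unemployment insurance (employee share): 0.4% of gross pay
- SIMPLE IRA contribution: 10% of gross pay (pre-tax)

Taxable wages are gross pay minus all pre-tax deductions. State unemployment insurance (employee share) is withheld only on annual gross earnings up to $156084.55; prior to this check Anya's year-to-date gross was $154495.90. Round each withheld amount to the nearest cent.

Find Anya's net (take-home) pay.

$4603.94

SIMPLE IRA contribution: $6445.61 × 0.1 = $644.56
Taxable wages = $6445.61 − $644.56 = $5801.05
State withholding: $5801.05 × 0.09 = $522.09
State unemployment insurance (employee share): only $156084.55 − $154495.90 = $1588.65 of this check is subject → $1588.65 × 0.004 = $6.35
Social Security tax: $6445.61 × 0.0422 = $272.00
Union dues: $396.67
Total deductions = $644.56 + $522.09 + $6.35 + $272.00 + $396.67 = $1841.67
Net pay = $6445.61 − $1841.67 = $4603.94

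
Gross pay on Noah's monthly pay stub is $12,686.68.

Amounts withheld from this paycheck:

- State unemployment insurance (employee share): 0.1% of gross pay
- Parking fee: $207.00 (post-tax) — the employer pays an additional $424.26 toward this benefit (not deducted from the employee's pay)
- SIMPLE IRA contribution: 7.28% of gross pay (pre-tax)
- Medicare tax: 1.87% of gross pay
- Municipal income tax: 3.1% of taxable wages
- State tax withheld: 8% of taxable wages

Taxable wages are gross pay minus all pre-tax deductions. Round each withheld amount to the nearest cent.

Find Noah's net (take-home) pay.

SIMPLE IRA contribution: $12,686.68 × 0.0728 = $923.59
Taxable wages = $12,686.68 − $923.59 = $11,763.09
Municipal income tax: $11,763.09 × 0.031 = $364.66
State tax withheld: $11,763.09 × 0.08 = $941.05
State unemployment insurance (employee share): $12,686.68 × 0.001 = $12.69
Medicare tax: $12,686.68 × 0.0187 = $237.24
Parking fee: $207.00
(Employer's $424.26 toward parking fee is not withheld from the employee.)
Total deductions = $923.59 + $364.66 + $941.05 + $12.69 + $237.24 + $207.00 = $2,686.23
Net pay = $12,686.68 − $2,686.23 = $10,000.45

$10,000.45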